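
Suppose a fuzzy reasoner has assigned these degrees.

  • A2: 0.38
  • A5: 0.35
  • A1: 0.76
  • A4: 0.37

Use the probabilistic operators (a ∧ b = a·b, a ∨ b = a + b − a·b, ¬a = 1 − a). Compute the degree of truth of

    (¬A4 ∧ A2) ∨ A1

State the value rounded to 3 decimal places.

0.817

¬A4 = 1 − 0.3700 = 0.6300
¬A4 ∧ A2 = a·b on (0.6300, 0.3800) = 0.2394
(¬A4 ∧ A2) ∨ A1 = a + b − a·b on (0.2394, 0.7600) = 0.8175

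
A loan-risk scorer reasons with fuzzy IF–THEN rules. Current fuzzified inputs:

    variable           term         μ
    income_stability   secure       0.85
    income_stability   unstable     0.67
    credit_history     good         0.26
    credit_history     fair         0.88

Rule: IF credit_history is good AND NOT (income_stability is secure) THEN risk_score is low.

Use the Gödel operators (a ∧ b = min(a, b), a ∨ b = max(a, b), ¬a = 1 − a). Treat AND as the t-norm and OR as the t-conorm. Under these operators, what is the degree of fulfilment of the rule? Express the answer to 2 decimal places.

firing strength: good=0.26, ¬secure=1−0.85=0.15; AND[min(a, b)] → w = 0.15

0.15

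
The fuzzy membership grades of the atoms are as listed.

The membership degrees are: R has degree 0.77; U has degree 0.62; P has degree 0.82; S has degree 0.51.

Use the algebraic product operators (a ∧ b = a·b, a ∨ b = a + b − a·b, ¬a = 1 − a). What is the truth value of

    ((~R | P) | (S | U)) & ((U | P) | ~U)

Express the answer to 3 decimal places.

~R = 1 − 0.7700 = 0.2300
~R | P = a + b − a·b on (0.2300, 0.8200) = 0.8614
S | U = a + b − a·b on (0.5100, 0.6200) = 0.8138
(~R | P) | (S | U) = a + b − a·b on (0.8614, 0.8138) = 0.9742
U | P = a + b − a·b on (0.6200, 0.8200) = 0.9316
~U = 1 − 0.6200 = 0.3800
(U | P) | ~U = a + b − a·b on (0.9316, 0.3800) = 0.9576
((~R | P) | (S | U)) & ((U | P) | ~U) = a·b on (0.9742, 0.9576) = 0.9329

0.933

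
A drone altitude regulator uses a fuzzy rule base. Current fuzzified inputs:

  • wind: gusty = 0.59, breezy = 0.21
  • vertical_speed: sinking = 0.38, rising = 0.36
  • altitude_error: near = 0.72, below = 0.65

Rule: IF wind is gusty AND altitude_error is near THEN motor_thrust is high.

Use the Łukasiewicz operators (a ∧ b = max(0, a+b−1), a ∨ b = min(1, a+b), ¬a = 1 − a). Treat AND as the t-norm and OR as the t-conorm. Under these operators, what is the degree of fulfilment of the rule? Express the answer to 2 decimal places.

0.31

firing strength: gusty=0.59, near=0.72; AND[max(0, a+b−1)] → w = 0.31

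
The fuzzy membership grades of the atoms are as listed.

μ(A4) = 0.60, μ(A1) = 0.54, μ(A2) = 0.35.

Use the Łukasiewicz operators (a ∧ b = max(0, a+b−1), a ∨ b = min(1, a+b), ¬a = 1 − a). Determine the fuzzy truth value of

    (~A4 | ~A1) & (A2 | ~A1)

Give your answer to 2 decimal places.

~A4 = 1 − 0.60 = 0.40
~A1 = 1 − 0.54 = 0.46
~A4 | ~A1 = min(1, a+b) on (0.40, 0.46) = 0.86
~A1 = 1 − 0.54 = 0.46
A2 | ~A1 = min(1, a+b) on (0.35, 0.46) = 0.81
(~A4 | ~A1) & (A2 | ~A1) = max(0, a+b−1) on (0.86, 0.81) = 0.67

0.67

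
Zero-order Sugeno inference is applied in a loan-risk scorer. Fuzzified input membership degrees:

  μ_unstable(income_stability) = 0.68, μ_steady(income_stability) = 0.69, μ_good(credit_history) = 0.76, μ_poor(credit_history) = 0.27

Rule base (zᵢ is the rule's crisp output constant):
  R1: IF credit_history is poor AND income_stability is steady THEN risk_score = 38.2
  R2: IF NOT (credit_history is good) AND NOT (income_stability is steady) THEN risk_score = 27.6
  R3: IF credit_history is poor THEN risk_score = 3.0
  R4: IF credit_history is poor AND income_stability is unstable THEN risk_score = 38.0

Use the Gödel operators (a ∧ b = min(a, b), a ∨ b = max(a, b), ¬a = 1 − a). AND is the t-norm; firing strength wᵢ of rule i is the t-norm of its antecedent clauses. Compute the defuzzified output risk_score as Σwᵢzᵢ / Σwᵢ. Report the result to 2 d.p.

R1 (z=38.2): poor=0.27, steady=0.69; AND[min(a, b)] → w = 0.27
R2 (z=27.6): ¬good=1−0.76=0.24, ¬steady=1−0.69=0.31; AND[min(a, b)] → w = 0.24
R3 (z=3.0): poor=0.27 → w = 0.27
R4 (z=38.0): poor=0.27, unstable=0.68; AND[min(a, b)] → w = 0.27
Weighted average = (0.27·38.2 + 0.24·27.6 + 0.27·3.0 + 0.27·38.0) / (0.27 + 0.24 + 0.27 + 0.27)
  = 28.0080 / 1.0500 = 26.67

26.67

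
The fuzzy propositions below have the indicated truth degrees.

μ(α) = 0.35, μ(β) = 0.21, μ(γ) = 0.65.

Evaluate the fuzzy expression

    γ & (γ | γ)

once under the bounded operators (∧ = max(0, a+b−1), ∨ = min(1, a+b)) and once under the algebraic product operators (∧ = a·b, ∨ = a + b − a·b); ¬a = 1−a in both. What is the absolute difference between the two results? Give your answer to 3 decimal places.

0.080

Under bounded:
  γ | γ = min(1, a+b) on (0.65, 0.65) = 1.00
  γ & (γ | γ) = max(0, a+b−1) on (0.65, 1.00) = 0.65
  → value = 0.6500
Under algebraic product:
  γ | γ = a + b − a·b on (0.6500, 0.6500) = 0.8775
  γ & (γ | γ) = a·b on (0.6500, 0.8775) = 0.5704
  → value = 0.5704
|0.6500 − 0.5704| = 0.080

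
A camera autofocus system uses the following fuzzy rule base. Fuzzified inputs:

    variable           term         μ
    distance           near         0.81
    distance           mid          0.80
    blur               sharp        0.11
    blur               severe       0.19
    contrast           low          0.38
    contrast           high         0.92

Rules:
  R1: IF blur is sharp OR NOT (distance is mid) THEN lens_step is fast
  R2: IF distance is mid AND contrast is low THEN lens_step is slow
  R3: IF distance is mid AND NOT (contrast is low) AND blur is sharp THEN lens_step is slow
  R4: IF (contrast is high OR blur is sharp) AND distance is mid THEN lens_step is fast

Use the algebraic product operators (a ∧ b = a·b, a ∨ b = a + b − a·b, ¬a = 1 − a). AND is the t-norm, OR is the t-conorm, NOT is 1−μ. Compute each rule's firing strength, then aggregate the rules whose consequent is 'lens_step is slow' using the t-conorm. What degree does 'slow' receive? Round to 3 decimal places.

R1: sharp=0.11, ¬mid=1−0.80=0.20; OR[a + b − a·b] → w = 0.2880
R2: mid=0.80, low=0.38; AND[a·b] → w = 0.3040
R3: mid=0.80, ¬low=1−0.38=0.62, sharp=0.11; AND[a·b] → w = 0.0546
R4: (high=0.92 OR sharp=0.11) = 0.9288; AND[a·b] with mid=0.80 → w = 0.7430
Rules with consequent 'slow': {R2, R3} → strengths 0.3040, 0.0546
Aggregate via t-conorm [a + b − a·b]: 0.3420

0.342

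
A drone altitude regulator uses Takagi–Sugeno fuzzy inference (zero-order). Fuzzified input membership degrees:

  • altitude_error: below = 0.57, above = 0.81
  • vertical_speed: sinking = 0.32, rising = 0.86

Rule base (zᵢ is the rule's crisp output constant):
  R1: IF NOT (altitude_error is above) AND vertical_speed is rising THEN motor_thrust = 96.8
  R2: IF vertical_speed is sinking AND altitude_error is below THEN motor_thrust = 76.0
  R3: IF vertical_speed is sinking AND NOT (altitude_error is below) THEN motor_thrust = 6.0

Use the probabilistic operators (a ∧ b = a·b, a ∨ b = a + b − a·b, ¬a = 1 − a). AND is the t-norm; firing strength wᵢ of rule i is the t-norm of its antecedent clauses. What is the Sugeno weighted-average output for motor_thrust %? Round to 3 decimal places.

R1 (z=96.8): ¬above=1−0.81=0.19, rising=0.86; AND[a·b] → w = 0.1634
R2 (z=76.0): sinking=0.32, below=0.57; AND[a·b] → w = 0.1824
R3 (z=6.0): sinking=0.32, ¬below=1−0.57=0.43; AND[a·b] → w = 0.1376
Weighted average = (0.1634·96.8 + 0.1824·76.0 + 0.1376·6.0) / (0.1634 + 0.1824 + 0.1376)
  = 30.5051 / 0.4834 = 63.105

63.105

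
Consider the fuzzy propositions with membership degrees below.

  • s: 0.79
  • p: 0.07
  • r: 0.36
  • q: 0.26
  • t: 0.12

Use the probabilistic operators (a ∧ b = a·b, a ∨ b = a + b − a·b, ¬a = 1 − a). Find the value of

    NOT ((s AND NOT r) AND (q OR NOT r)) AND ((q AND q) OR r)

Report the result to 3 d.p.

0.254

NOT r = 1 − 0.3600 = 0.6400
s AND NOT r = a·b on (0.7900, 0.6400) = 0.5056
NOT r = 1 − 0.3600 = 0.6400
q OR NOT r = a + b − a·b on (0.2600, 0.6400) = 0.7336
(s AND NOT r) AND (q OR NOT r) = a·b on (0.5056, 0.7336) = 0.3709
NOT ((s AND NOT r) AND (q OR NOT r)) = 1 − 0.3709 = 0.6291
q AND q = a·b on (0.2600, 0.2600) = 0.0676
(q AND q) OR r = a + b − a·b on (0.0676, 0.3600) = 0.4033
NOT ((s AND NOT r) AND (q OR NOT r)) AND ((q AND q) OR r) = a·b on (0.6291, 0.4033) = 0.2537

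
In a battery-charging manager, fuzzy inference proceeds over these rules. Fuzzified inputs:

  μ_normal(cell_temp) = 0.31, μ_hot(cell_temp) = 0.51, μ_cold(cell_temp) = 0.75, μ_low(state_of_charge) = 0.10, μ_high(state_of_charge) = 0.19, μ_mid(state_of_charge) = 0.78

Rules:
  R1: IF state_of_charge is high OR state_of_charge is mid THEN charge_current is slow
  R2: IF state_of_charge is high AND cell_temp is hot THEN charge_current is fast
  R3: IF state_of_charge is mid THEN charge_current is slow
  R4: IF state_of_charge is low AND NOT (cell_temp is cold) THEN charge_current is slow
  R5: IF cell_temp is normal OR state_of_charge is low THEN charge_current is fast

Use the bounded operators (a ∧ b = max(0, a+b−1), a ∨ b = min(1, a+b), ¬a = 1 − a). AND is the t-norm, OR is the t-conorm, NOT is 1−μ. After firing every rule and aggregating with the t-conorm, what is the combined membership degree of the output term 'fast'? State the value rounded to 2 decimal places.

R1: high=0.19, mid=0.78; OR[min(1, a+b)] → w = 0.97
R2: high=0.19, hot=0.51; AND[max(0, a+b−1)] → w = 0.00
R3: mid=0.78 → w = 0.78
R4: low=0.10, ¬cold=1−0.75=0.25; AND[max(0, a+b−1)] → w = 0.00
R5: normal=0.31, low=0.10; OR[min(1, a+b)] → w = 0.41
Rules with consequent 'fast': {R2, R5} → strengths 0.00, 0.41
Aggregate via t-conorm [min(1, a+b)]: 0.41

0.41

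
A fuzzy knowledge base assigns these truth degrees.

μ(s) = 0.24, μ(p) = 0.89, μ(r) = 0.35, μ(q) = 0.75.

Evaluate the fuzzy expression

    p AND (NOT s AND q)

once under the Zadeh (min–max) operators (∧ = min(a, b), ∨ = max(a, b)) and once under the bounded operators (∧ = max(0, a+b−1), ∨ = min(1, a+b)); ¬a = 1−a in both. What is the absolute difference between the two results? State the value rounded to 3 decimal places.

0.350

Under Zadeh (min–max):
  NOT s = 1 − 0.24 = 0.76
  NOT s AND q = min(a, b) on (0.76, 0.75) = 0.75
  p AND (NOT s AND q) = min(a, b) on (0.89, 0.75) = 0.75
  → value = 0.7500
Under bounded:
  NOT s = 1 − 0.24 = 0.76
  NOT s AND q = max(0, a+b−1) on (0.76, 0.75) = 0.51
  p AND (NOT s AND q) = max(0, a+b−1) on (0.89, 0.51) = 0.40
  → value = 0.4000
|0.7500 − 0.4000| = 0.350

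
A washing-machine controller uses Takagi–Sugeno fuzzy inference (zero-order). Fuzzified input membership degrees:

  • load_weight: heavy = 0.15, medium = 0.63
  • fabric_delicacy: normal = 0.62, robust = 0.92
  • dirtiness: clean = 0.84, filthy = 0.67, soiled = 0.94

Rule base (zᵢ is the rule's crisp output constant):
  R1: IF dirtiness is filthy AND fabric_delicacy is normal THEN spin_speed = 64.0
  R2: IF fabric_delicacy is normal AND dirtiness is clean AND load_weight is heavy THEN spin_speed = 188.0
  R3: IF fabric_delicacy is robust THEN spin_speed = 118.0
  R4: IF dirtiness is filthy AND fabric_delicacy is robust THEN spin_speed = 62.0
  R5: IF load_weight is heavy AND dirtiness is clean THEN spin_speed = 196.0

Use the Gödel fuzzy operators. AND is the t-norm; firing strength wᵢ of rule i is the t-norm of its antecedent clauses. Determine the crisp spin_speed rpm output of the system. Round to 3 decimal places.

R1 (z=64.0): filthy=0.67, normal=0.62; AND[min(a, b)] → w = 0.62
R2 (z=188.0): normal=0.62, clean=0.84, heavy=0.15; AND[min(a, b)] → w = 0.15
R3 (z=118.0): robust=0.92 → w = 0.92
R4 (z=62.0): filthy=0.67, robust=0.92; AND[min(a, b)] → w = 0.67
R5 (z=196.0): heavy=0.15, clean=0.84; AND[min(a, b)] → w = 0.15
Weighted average = (0.62·64.0 + 0.15·188.0 + 0.92·118.0 + 0.67·62.0 + 0.15·196.0) / (0.62 + 0.15 + 0.92 + 0.67 + 0.15)
  = 247.3800 / 2.5100 = 98.558

98.558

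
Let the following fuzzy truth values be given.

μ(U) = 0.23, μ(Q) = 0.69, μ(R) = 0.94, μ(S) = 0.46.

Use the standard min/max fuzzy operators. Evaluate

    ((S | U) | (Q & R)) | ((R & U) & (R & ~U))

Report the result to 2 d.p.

S | U = max(a, b) on (0.46, 0.23) = 0.46
Q & R = min(a, b) on (0.69, 0.94) = 0.69
(S | U) | (Q & R) = max(a, b) on (0.46, 0.69) = 0.69
R & U = min(a, b) on (0.94, 0.23) = 0.23
~U = 1 − 0.23 = 0.77
R & ~U = min(a, b) on (0.94, 0.77) = 0.77
(R & U) & (R & ~U) = min(a, b) on (0.23, 0.77) = 0.23
((S | U) | (Q & R)) | ((R & U) & (R & ~U)) = max(a, b) on (0.69, 0.23) = 0.69

0.69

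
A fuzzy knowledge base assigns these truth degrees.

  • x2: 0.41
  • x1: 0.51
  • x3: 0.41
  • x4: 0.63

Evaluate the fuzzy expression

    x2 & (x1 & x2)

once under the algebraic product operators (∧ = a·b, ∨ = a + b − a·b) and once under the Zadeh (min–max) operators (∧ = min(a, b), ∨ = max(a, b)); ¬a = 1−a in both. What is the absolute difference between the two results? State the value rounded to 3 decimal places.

0.324

Under algebraic product:
  x1 & x2 = a·b on (0.5100, 0.4100) = 0.2091
  x2 & (x1 & x2) = a·b on (0.4100, 0.2091) = 0.0857
  → value = 0.0857
Under Zadeh (min–max):
  x1 & x2 = min(a, b) on (0.51, 0.41) = 0.41
  x2 & (x1 & x2) = min(a, b) on (0.41, 0.41) = 0.41
  → value = 0.4100
|0.0857 − 0.4100| = 0.324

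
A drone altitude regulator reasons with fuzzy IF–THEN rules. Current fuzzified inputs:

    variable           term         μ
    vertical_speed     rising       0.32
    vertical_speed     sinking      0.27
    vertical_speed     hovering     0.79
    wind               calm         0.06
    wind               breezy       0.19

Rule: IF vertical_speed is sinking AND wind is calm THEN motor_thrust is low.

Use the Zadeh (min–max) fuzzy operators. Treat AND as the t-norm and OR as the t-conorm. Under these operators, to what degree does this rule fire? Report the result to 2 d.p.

firing strength: sinking=0.27, calm=0.06; AND[min(a, b)] → w = 0.06

0.06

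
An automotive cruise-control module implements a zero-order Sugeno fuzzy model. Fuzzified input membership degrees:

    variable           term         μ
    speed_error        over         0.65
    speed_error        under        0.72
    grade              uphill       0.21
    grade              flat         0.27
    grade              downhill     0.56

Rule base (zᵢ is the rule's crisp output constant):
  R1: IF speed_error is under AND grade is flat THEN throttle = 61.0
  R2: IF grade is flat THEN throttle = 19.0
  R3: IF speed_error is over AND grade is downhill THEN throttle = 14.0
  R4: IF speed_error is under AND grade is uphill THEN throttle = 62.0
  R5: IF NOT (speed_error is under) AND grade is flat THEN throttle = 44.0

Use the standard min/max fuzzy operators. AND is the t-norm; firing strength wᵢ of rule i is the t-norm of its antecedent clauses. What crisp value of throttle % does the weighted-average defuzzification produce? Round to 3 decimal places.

R1 (z=61.0): under=0.72, flat=0.27; AND[min(a, b)] → w = 0.27
R2 (z=19.0): flat=0.27 → w = 0.27
R3 (z=14.0): over=0.65, downhill=0.56; AND[min(a, b)] → w = 0.56
R4 (z=62.0): under=0.72, uphill=0.21; AND[min(a, b)] → w = 0.21
R5 (z=44.0): ¬under=1−0.72=0.28, flat=0.27; AND[min(a, b)] → w = 0.27
Weighted average = (0.27·61.0 + 0.27·19.0 + 0.56·14.0 + 0.21·62.0 + 0.27·44.0) / (0.27 + 0.27 + 0.56 + 0.21 + 0.27)
  = 54.3400 / 1.5800 = 34.392

34.392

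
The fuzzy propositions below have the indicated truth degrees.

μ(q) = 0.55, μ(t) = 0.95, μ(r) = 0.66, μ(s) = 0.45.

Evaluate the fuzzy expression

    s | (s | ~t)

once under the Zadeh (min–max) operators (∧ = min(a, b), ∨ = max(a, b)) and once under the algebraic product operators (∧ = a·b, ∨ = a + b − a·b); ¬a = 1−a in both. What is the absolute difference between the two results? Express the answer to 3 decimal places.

Under Zadeh (min–max):
  ~t = 1 − 0.95 = 0.05
  s | ~t = max(a, b) on (0.45, 0.05) = 0.45
  s | (s | ~t) = max(a, b) on (0.45, 0.45) = 0.45
  → value = 0.4500
Under algebraic product:
  ~t = 1 − 0.9500 = 0.0500
  s | ~t = a + b − a·b on (0.4500, 0.0500) = 0.4775
  s | (s | ~t) = a + b − a·b on (0.4500, 0.4775) = 0.7126
  → value = 0.7126
|0.4500 − 0.7126| = 0.263

0.263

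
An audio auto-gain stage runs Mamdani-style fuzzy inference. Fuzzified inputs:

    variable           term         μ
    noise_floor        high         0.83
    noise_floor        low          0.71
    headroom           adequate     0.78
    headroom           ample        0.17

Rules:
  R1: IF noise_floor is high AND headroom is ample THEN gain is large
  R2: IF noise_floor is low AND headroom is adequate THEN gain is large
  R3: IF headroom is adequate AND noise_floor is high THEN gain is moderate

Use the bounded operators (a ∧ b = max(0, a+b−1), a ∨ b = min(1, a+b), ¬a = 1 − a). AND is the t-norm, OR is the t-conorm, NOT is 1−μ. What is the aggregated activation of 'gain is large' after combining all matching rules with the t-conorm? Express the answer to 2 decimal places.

0.49

R1: high=0.83, ample=0.17; AND[max(0, a+b−1)] → w = 0.00
R2: low=0.71, adequate=0.78; AND[max(0, a+b−1)] → w = 0.49
R3: adequate=0.78, high=0.83; AND[max(0, a+b−1)] → w = 0.61
Rules with consequent 'large': {R1, R2} → strengths 0.00, 0.49
Aggregate via t-conorm [min(1, a+b)]: 0.49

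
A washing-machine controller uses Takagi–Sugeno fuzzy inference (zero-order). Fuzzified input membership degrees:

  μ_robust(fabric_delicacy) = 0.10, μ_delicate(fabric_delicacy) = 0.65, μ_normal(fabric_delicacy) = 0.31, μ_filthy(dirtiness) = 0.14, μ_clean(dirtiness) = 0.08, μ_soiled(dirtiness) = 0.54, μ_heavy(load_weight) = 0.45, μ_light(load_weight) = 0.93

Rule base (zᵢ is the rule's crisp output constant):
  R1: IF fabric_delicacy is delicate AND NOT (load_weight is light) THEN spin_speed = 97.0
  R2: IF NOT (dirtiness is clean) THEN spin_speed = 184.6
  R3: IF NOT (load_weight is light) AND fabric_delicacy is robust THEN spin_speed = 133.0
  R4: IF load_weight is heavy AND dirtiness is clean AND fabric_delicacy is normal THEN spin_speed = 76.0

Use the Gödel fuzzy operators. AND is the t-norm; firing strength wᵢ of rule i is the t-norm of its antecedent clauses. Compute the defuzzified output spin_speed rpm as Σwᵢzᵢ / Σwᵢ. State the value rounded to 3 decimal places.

R1 (z=97.0): delicate=0.65, ¬light=1−0.93=0.07; AND[min(a, b)] → w = 0.07
R2 (z=184.6): ¬clean=1−0.08=0.92 → w = 0.92
R3 (z=133.0): ¬light=1−0.93=0.07, robust=0.10; AND[min(a, b)] → w = 0.07
R4 (z=76.0): heavy=0.45, clean=0.08, normal=0.31; AND[min(a, b)] → w = 0.08
Weighted average = (0.07·97.0 + 0.92·184.6 + 0.07·133.0 + 0.08·76.0) / (0.07 + 0.92 + 0.07 + 0.08)
  = 192.0120 / 1.1400 = 168.432

168.432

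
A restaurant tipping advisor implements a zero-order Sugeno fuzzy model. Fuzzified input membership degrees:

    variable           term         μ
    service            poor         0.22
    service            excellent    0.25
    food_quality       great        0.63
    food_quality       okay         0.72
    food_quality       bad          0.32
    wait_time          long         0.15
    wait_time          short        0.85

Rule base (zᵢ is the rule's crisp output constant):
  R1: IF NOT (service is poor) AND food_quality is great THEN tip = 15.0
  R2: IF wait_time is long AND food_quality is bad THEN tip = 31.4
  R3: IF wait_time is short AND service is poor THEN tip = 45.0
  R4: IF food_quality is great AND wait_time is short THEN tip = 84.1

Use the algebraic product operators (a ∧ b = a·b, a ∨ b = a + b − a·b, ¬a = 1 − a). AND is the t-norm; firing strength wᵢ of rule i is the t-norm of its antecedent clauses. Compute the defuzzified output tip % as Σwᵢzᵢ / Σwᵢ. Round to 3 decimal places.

49.393

R1 (z=15.0): ¬poor=1−0.22=0.78, great=0.63; AND[a·b] → w = 0.4914
R2 (z=31.4): long=0.15, bad=0.32; AND[a·b] → w = 0.0480
R3 (z=45.0): short=0.85, poor=0.22; AND[a·b] → w = 0.1870
R4 (z=84.1): great=0.63, short=0.85; AND[a·b] → w = 0.5355
Weighted average = (0.4914·15.0 + 0.0480·31.4 + 0.1870·45.0 + 0.5355·84.1) / (0.4914 + 0.0480 + 0.1870 + 0.5355)
  = 62.3287 / 1.2619 = 49.393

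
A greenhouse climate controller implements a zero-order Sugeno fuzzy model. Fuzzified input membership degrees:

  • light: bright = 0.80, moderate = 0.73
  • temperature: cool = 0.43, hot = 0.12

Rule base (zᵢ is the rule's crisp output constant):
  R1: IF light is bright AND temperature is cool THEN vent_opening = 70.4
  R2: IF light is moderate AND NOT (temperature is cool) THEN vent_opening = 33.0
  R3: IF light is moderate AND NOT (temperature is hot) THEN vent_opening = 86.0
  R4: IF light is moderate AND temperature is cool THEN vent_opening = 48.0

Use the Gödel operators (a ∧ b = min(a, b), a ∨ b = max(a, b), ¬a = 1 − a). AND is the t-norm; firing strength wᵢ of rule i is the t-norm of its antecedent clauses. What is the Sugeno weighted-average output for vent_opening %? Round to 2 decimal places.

61.34

R1 (z=70.4): bright=0.80, cool=0.43; AND[min(a, b)] → w = 0.43
R2 (z=33.0): moderate=0.73, ¬cool=1−0.43=0.57; AND[min(a, b)] → w = 0.57
R3 (z=86.0): moderate=0.73, ¬hot=1−0.12=0.88; AND[min(a, b)] → w = 0.73
R4 (z=48.0): moderate=0.73, cool=0.43; AND[min(a, b)] → w = 0.43
Weighted average = (0.43·70.4 + 0.57·33.0 + 0.73·86.0 + 0.43·48.0) / (0.43 + 0.57 + 0.73 + 0.43)
  = 132.5020 / 2.1600 = 61.34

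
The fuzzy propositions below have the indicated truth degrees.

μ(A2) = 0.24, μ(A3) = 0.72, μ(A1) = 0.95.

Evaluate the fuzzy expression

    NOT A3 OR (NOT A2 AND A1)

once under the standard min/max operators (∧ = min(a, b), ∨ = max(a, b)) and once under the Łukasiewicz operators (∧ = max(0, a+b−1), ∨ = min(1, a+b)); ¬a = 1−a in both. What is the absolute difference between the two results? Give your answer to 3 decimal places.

Under standard min/max:
  NOT A3 = 1 − 0.72 = 0.28
  NOT A2 = 1 − 0.24 = 0.76
  NOT A2 AND A1 = min(a, b) on (0.76, 0.95) = 0.76
  NOT A3 OR (NOT A2 AND A1) = max(a, b) on (0.28, 0.76) = 0.76
  → value = 0.7600
Under Łukasiewicz:
  NOT A3 = 1 − 0.72 = 0.28
  NOT A2 = 1 − 0.24 = 0.76
  NOT A2 AND A1 = max(0, a+b−1) on (0.76, 0.95) = 0.71
  NOT A3 OR (NOT A2 AND A1) = min(1, a+b) on (0.28, 0.71) = 0.99
  → value = 0.9900
|0.7600 − 0.9900| = 0.230

0.230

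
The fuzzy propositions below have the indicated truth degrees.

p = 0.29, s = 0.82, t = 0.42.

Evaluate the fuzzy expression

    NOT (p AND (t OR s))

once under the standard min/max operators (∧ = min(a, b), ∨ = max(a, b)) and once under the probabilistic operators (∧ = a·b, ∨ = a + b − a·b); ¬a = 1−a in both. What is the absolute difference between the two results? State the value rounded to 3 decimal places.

0.030

Under standard min/max:
  t OR s = max(a, b) on (0.42, 0.82) = 0.82
  p AND (t OR s) = min(a, b) on (0.29, 0.82) = 0.29
  NOT (p AND (t OR s)) = 1 − 0.29 = 0.71
  → value = 0.7100
Under probabilistic:
  t OR s = a + b − a·b on (0.4200, 0.8200) = 0.8956
  p AND (t OR s) = a·b on (0.2900, 0.8956) = 0.2597
  NOT (p AND (t OR s)) = 1 − 0.2597 = 0.7403
  → value = 0.7403
|0.7100 − 0.7403| = 0.030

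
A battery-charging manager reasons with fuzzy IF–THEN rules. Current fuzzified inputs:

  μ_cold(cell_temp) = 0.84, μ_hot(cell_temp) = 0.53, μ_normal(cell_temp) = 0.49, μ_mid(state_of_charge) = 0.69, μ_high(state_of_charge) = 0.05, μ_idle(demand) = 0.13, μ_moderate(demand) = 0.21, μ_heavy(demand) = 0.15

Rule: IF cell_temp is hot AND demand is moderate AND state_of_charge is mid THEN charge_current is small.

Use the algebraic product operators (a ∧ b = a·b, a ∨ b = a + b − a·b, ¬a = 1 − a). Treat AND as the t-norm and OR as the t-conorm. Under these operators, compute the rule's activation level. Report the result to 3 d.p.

firing strength: hot=0.53, moderate=0.21, mid=0.69; AND[a·b] → w = 0.0768

0.077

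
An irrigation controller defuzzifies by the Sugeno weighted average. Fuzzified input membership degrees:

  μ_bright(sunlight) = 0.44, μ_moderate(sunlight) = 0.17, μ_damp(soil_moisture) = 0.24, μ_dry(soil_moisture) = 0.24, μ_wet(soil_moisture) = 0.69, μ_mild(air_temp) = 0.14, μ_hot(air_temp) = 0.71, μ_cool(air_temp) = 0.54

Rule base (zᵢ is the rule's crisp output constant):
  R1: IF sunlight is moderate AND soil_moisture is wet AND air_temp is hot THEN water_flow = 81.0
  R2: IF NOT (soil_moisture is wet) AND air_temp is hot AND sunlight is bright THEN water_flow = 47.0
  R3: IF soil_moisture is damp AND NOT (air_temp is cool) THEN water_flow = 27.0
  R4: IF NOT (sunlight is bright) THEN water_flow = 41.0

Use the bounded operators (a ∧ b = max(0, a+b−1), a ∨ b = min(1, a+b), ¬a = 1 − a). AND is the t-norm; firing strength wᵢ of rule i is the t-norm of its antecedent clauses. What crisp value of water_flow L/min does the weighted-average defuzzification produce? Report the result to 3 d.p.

41.000

R1 (z=81.0): moderate=0.17, wet=0.69, hot=0.71; AND[max(0, a+b−1)] → w = 0.00
R2 (z=47.0): ¬wet=1−0.69=0.31, hot=0.71, bright=0.44; AND[max(0, a+b−1)] → w = 0.00
R3 (z=27.0): damp=0.24, ¬cool=1−0.54=0.46; AND[max(0, a+b−1)] → w = 0.00
R4 (z=41.0): ¬bright=1−0.44=0.56 → w = 0.56
Weighted average = (0.00·81.0 + 0.00·47.0 + 0.00·27.0 + 0.56·41.0) / (0.00 + 0.00 + 0.00 + 0.56)
  = 22.9600 / 0.5600 = 41.000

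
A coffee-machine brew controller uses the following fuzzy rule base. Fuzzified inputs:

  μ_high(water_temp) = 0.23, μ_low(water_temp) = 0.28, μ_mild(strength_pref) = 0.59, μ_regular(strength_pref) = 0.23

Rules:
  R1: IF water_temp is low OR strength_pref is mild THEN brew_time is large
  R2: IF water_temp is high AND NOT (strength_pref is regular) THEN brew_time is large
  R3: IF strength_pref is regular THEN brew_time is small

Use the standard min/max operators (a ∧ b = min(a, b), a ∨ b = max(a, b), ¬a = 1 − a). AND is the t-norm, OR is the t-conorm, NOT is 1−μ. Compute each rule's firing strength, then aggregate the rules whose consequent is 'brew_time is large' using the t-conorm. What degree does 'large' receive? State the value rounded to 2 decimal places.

0.59

R1: low=0.28, mild=0.59; OR[max(a, b)] → w = 0.59
R2: high=0.23, ¬regular=1−0.23=0.77; AND[min(a, b)] → w = 0.23
R3: regular=0.23 → w = 0.23
Rules with consequent 'large': {R1, R2} → strengths 0.59, 0.23
Aggregate via t-conorm [max(a, b)]: 0.59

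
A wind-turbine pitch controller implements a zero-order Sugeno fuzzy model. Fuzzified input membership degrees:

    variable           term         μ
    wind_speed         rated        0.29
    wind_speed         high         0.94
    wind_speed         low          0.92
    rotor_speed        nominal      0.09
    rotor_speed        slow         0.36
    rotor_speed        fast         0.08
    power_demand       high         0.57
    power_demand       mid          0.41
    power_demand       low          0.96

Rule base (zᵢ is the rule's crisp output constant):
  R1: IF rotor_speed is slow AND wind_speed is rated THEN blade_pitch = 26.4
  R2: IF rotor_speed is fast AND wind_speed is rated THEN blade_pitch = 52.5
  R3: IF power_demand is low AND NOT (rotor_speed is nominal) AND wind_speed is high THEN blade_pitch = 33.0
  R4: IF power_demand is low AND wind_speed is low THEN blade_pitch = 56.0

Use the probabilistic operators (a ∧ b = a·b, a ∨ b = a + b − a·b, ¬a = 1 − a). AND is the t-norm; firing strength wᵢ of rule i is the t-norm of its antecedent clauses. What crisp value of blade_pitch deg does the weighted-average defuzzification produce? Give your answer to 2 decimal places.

43.96

R1 (z=26.4): slow=0.36, rated=0.29; AND[a·b] → w = 0.1044
R2 (z=52.5): fast=0.08, rated=0.29; AND[a·b] → w = 0.0232
R3 (z=33.0): low=0.96, ¬nominal=1−0.09=0.91, high=0.94; AND[a·b] → w = 0.8212
R4 (z=56.0): low=0.96, low=0.92; AND[a·b] → w = 0.8832
Weighted average = (0.1044·26.4 + 0.0232·52.5 + 0.8212·33.0 + 0.8832·56.0) / (0.1044 + 0.0232 + 0.8212 + 0.8832)
  = 80.5324 / 1.8320 = 43.96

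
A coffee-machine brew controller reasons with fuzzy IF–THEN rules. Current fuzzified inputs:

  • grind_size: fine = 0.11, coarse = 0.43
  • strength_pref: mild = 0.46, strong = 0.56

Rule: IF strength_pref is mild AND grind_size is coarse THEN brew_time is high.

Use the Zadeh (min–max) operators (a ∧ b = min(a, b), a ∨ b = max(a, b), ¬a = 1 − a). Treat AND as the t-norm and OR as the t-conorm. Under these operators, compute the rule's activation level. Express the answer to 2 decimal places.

firing strength: mild=0.46, coarse=0.43; AND[min(a, b)] → w = 0.43

0.43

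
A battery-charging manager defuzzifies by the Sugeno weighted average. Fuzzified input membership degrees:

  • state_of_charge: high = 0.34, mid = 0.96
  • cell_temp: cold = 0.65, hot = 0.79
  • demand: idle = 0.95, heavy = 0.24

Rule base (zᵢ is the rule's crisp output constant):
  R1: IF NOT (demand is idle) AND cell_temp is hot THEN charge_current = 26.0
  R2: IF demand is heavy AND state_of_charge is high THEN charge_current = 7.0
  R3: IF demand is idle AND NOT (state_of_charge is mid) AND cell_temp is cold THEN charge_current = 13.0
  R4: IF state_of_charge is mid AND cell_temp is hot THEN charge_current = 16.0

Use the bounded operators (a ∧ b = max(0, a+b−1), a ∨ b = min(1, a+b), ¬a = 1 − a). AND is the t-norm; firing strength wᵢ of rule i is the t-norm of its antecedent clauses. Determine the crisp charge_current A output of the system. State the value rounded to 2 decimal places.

R1 (z=26.0): ¬idle=1−0.95=0.05, hot=0.79; AND[max(0, a+b−1)] → w = 0.00
R2 (z=7.0): heavy=0.24, high=0.34; AND[max(0, a+b−1)] → w = 0.00
R3 (z=13.0): idle=0.95, ¬mid=1−0.96=0.04, cold=0.65; AND[max(0, a+b−1)] → w = 0.00
R4 (z=16.0): mid=0.96, hot=0.79; AND[max(0, a+b−1)] → w = 0.75
Weighted average = (0.00·26.0 + 0.00·7.0 + 0.00·13.0 + 0.75·16.0) / (0.00 + 0.00 + 0.00 + 0.75)
  = 12.0000 / 0.7500 = 16.00

16.00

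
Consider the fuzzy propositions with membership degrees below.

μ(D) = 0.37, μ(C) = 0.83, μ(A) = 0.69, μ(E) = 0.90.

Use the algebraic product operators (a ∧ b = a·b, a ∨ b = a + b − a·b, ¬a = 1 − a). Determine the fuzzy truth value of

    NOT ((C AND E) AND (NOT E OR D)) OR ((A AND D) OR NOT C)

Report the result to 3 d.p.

0.800

C AND E = a·b on (0.8300, 0.9000) = 0.7470
NOT E = 1 − 0.9000 = 0.1000
NOT E OR D = a + b − a·b on (0.1000, 0.3700) = 0.4330
(C AND E) AND (NOT E OR D) = a·b on (0.7470, 0.4330) = 0.3235
NOT ((C AND E) AND (NOT E OR D)) = 1 − 0.3235 = 0.6765
A AND D = a·b on (0.6900, 0.3700) = 0.2553
NOT C = 1 − 0.8300 = 0.1700
(A AND D) OR NOT C = a + b − a·b on (0.2553, 0.1700) = 0.3819
NOT ((C AND E) AND (NOT E OR D)) OR ((A AND D) OR NOT C) = a + b − a·b on (0.6765, 0.3819) = 0.8001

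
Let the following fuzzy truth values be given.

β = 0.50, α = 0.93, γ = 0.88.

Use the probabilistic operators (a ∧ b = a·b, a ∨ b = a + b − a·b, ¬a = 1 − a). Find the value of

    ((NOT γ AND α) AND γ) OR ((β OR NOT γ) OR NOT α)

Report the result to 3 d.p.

NOT γ = 1 − 0.8800 = 0.1200
NOT γ AND α = a·b on (0.1200, 0.9300) = 0.1116
(NOT γ AND α) AND γ = a·b on (0.1116, 0.8800) = 0.0982
NOT γ = 1 − 0.8800 = 0.1200
β OR NOT γ = a + b − a·b on (0.5000, 0.1200) = 0.5600
NOT α = 1 − 0.9300 = 0.0700
(β OR NOT γ) OR NOT α = a + b − a·b on (0.5600, 0.0700) = 0.5908
((NOT γ AND α) AND γ) OR ((β OR NOT γ) OR NOT α) = a + b − a·b on (0.0982, 0.5908) = 0.6310

0.631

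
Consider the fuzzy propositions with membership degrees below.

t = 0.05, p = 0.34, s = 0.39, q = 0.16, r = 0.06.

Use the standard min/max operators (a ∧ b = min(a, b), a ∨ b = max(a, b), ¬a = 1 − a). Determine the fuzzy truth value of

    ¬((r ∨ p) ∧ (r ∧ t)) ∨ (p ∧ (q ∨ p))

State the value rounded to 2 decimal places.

r ∨ p = max(a, b) on (0.06, 0.34) = 0.34
r ∧ t = min(a, b) on (0.06, 0.05) = 0.05
(r ∨ p) ∧ (r ∧ t) = min(a, b) on (0.34, 0.05) = 0.05
¬((r ∨ p) ∧ (r ∧ t)) = 1 − 0.05 = 0.95
q ∨ p = max(a, b) on (0.16, 0.34) = 0.34
p ∧ (q ∨ p) = min(a, b) on (0.34, 0.34) = 0.34
¬((r ∨ p) ∧ (r ∧ t)) ∨ (p ∧ (q ∨ p)) = max(a, b) on (0.95, 0.34) = 0.95

0.95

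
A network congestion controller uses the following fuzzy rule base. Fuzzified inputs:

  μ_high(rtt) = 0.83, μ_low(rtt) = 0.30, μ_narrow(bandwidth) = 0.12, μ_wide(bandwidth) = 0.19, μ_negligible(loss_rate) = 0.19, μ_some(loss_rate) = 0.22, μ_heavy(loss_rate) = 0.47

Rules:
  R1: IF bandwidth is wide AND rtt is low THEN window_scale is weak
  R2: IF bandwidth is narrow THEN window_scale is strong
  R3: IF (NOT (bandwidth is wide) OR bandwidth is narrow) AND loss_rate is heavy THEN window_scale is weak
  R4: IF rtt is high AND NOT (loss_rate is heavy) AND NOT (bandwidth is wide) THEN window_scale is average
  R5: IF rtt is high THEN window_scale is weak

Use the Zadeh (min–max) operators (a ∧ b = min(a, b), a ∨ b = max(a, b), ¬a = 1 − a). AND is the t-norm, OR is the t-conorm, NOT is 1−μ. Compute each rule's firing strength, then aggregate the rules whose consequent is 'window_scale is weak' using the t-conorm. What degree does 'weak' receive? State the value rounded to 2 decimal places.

0.83

R1: wide=0.19, low=0.30; AND[min(a, b)] → w = 0.19
R2: narrow=0.12 → w = 0.12
R3: (¬wide=1−0.19=0.81 OR narrow=0.12) = 0.81; AND[min(a, b)] with heavy=0.47 → w = 0.47
R4: high=0.83, ¬heavy=1−0.47=0.53, ¬wide=1−0.19=0.81; AND[min(a, b)] → w = 0.53
R5: high=0.83 → w = 0.83
Rules with consequent 'weak': {R1, R3, R5} → strengths 0.19, 0.47, 0.83
Aggregate via t-conorm [max(a, b)]: 0.83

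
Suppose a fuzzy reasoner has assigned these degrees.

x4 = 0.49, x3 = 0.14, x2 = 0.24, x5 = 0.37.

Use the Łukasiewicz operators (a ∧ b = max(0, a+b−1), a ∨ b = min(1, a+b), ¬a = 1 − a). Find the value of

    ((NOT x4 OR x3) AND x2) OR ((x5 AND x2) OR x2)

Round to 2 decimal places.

NOT x4 = 1 − 0.49 = 0.51
NOT x4 OR x3 = min(1, a+b) on (0.51, 0.14) = 0.65
(NOT x4 OR x3) AND x2 = max(0, a+b−1) on (0.65, 0.24) = 0.00
x5 AND x2 = max(0, a+b−1) on (0.37, 0.24) = 0.00
(x5 AND x2) OR x2 = min(1, a+b) on (0.00, 0.24) = 0.24
((NOT x4 OR x3) AND x2) OR ((x5 AND x2) OR x2) = min(1, a+b) on (0.00, 0.24) = 0.24

0.24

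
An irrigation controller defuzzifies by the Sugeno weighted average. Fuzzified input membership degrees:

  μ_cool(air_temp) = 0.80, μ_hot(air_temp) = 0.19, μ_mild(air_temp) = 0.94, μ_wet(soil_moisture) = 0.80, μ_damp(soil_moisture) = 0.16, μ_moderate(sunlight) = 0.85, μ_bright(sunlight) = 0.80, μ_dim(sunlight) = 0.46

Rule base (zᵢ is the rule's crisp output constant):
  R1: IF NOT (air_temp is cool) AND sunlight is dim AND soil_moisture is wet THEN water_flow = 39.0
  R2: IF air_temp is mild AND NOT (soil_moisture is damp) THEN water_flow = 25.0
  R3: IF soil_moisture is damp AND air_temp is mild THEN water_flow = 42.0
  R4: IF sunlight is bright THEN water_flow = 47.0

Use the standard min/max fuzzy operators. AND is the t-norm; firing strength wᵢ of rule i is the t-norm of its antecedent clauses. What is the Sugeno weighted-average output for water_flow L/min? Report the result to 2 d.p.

36.56

R1 (z=39.0): ¬cool=1−0.80=0.20, dim=0.46, wet=0.80; AND[min(a, b)] → w = 0.20
R2 (z=25.0): mild=0.94, ¬damp=1−0.16=0.84; AND[min(a, b)] → w = 0.84
R3 (z=42.0): damp=0.16, mild=0.94; AND[min(a, b)] → w = 0.16
R4 (z=47.0): bright=0.80 → w = 0.80
Weighted average = (0.20·39.0 + 0.84·25.0 + 0.16·42.0 + 0.80·47.0) / (0.20 + 0.84 + 0.16 + 0.80)
  = 73.1200 / 2.0000 = 36.56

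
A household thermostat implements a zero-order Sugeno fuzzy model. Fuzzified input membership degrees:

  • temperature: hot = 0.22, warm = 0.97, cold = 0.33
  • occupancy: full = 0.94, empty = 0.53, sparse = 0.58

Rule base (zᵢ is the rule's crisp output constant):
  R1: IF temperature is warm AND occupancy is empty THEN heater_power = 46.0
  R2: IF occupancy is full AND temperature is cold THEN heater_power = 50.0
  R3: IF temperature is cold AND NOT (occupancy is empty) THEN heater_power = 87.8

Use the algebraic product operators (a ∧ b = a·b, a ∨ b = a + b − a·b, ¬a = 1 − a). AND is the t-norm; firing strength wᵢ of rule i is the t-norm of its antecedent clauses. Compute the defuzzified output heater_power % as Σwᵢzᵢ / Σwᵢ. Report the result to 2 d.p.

53.89

R1 (z=46.0): warm=0.97, empty=0.53; AND[a·b] → w = 0.5141
R2 (z=50.0): full=0.94, cold=0.33; AND[a·b] → w = 0.3102
R3 (z=87.8): cold=0.33, ¬empty=1−0.53=0.47; AND[a·b] → w = 0.1551
Weighted average = (0.5141·46.0 + 0.3102·50.0 + 0.1551·87.8) / (0.5141 + 0.3102 + 0.1551)
  = 52.7764 / 0.9794 = 53.89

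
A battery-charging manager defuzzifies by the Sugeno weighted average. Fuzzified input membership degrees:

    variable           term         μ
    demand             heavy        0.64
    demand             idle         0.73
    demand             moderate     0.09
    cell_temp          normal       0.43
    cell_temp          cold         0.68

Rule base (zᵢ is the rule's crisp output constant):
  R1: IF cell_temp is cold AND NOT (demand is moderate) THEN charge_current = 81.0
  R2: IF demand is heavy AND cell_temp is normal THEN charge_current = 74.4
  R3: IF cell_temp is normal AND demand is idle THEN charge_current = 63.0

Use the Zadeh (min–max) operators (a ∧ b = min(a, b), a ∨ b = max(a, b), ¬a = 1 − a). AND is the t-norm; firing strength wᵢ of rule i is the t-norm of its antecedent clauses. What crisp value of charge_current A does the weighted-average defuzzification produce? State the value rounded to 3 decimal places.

R1 (z=81.0): cold=0.68, ¬moderate=1−0.09=0.91; AND[min(a, b)] → w = 0.68
R2 (z=74.4): heavy=0.64, normal=0.43; AND[min(a, b)] → w = 0.43
R3 (z=63.0): normal=0.43, idle=0.73; AND[min(a, b)] → w = 0.43
Weighted average = (0.68·81.0 + 0.43·74.4 + 0.43·63.0) / (0.68 + 0.43 + 0.43)
  = 114.1620 / 1.5400 = 74.131

74.131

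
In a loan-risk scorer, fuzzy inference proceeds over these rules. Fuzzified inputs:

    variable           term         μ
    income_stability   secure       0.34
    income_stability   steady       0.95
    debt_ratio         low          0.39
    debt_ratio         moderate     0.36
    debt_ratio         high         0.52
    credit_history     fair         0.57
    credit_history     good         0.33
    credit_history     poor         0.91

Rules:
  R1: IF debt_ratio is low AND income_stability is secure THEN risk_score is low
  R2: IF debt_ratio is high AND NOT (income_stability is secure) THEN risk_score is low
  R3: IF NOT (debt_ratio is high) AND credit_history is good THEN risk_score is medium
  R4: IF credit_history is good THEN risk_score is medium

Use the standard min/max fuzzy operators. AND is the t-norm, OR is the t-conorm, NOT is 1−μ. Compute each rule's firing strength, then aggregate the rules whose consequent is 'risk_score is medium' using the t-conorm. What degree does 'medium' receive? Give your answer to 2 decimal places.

R1: low=0.39, secure=0.34; AND[min(a, b)] → w = 0.34
R2: high=0.52, ¬secure=1−0.34=0.66; AND[min(a, b)] → w = 0.52
R3: ¬high=1−0.52=0.48, good=0.33; AND[min(a, b)] → w = 0.33
R4: good=0.33 → w = 0.33
Rules with consequent 'medium': {R3, R4} → strengths 0.33, 0.33
Aggregate via t-conorm [max(a, b)]: 0.33

0.33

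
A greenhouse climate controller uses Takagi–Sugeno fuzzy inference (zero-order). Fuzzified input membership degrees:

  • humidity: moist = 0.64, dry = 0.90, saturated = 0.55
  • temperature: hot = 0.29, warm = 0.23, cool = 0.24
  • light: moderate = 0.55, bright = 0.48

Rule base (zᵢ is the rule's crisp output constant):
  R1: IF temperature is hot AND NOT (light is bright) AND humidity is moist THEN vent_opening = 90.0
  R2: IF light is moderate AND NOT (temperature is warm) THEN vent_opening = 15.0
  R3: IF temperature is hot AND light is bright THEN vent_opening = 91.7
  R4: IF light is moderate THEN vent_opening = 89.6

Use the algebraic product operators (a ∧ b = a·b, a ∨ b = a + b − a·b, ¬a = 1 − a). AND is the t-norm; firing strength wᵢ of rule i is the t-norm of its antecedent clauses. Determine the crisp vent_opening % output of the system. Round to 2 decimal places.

63.75

R1 (z=90.0): hot=0.29, ¬bright=1−0.48=0.52, moist=0.64; AND[a·b] → w = 0.0965
R2 (z=15.0): moderate=0.55, ¬warm=1−0.23=0.77; AND[a·b] → w = 0.4235
R3 (z=91.7): hot=0.29, bright=0.48; AND[a·b] → w = 0.1392
R4 (z=89.6): moderate=0.55 → w = 0.5500
Weighted average = (0.0965·90.0 + 0.4235·15.0 + 0.1392·91.7 + 0.5500·89.6) / (0.0965 + 0.4235 + 0.1392 + 0.5500)
  = 77.0832 / 1.2092 = 63.75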